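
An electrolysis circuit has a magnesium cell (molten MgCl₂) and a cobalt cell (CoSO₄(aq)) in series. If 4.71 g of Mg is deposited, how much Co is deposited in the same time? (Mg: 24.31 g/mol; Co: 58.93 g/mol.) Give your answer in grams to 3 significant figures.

11.4 g

n(Mg) = 4.71 / 24.31 = 0.1937 mol
Mg²⁺ + 2e⁻ → Mg, so n(e⁻) = 2 × 0.1937 = 0.3874 mol
Same current for the same time ⇒ same n(e⁻) = 0.3874 mol in both cells.
Co²⁺ + 2e⁻ → Co, so n(Co) = 0.3874 / 2 = 0.1937 mol
m(Co) = 0.1937 × 58.93 = 11.4 g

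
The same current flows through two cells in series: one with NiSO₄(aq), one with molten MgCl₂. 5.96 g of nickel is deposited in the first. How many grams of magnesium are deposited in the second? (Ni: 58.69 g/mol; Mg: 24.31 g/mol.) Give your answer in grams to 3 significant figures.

n(Ni) = 5.96 / 58.69 = 0.1016 mol
Ni²⁺ + 2e⁻ → Ni, so n(e⁻) = 2 × 0.1016 = 0.2032 mol
In series, the same 0.2032 mol of electrons flows through the second cell.
Mg²⁺ + 2e⁻ → Mg, so n(Mg) = 0.2032 / 2 = 0.1016 mol
m(Mg) = 0.1016 × 24.31 = 2.47 g

2.47 g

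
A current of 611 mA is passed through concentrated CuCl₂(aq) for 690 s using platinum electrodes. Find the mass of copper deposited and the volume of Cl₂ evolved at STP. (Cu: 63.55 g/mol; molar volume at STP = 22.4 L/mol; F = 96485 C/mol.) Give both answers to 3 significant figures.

0.139 g Cu; 0.0489 L Cl₂

Q = 0.611 × 690 = 421.6 C; n(e⁻) = 421.6 / 96485 = 0.004370 mol
Cathode: Cu²⁺ + 2e⁻ → Cu → n(Cu) = 0.004370/2 = 0.002185 mol → 0.139 g
Anode: 2Cl⁻ → Cl₂ + 2e⁻ → n(Cl₂) = 0.004370/2 = 0.002185 mol → 0.0489 L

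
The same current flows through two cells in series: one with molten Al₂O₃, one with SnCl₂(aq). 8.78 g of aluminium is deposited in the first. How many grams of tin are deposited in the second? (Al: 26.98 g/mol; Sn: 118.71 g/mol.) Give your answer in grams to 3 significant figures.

n(Al) = 8.78 / 26.98 = 0.3254 mol
Al³⁺ + 3e⁻ → Al, so n(e⁻) = 3 × 0.3254 = 0.9762 mol
In series, the same 0.9762 mol of electrons flows through the second cell.
Sn²⁺ + 2e⁻ → Sn, so n(Sn) = 0.9762 / 2 = 0.4881 mol
m(Sn) = 0.4881 × 118.71 = 57.9 g

57.9 g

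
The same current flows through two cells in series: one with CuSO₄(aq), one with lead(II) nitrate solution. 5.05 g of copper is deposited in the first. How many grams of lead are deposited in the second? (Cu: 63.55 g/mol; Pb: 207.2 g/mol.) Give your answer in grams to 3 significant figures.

n(Cu) = 5.05 / 63.55 = 0.07946 mol
Cu²⁺ + 2e⁻ → Cu, so n(e⁻) = 2 × 0.07946 = 0.1589 mol
Since the cells are in series, n(e⁻) in the Pb cell is also 0.1589 mol.
Pb²⁺ + 2e⁻ → Pb, so n(Pb) = 0.1589 / 2 = 0.07945 mol
m(Pb) = 0.07945 × 207.2 = 16.5 g

16.5 g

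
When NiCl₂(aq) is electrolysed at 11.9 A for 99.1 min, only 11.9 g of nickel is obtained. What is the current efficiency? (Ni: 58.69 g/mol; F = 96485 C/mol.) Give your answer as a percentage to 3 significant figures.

55.3%

Q = 11.9 × 5946 = 70760 C
n(e⁻) = 70760 / 96485 = 0.7334 mol
Ni²⁺ + 2e⁻ → Ni, so theoretical n(Ni) = 0.3667 mol → 21.52 g
Efficiency = 11.9 / 21.52 = 0.5530 = 55.3%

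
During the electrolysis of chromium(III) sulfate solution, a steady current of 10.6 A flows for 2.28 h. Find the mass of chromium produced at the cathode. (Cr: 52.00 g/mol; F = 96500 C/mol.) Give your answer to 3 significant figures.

15.6 g

Q = It = 10.6 × 8208 = 87000 C
Moles of electrons = 87000 / 96500 = 0.9016 mol
Cr³⁺ + 3e⁻ → Cr, so n(Cr) = 0.9016 / 3 = 0.3005 mol
m = 0.3005 × 52.00 = 15.6 g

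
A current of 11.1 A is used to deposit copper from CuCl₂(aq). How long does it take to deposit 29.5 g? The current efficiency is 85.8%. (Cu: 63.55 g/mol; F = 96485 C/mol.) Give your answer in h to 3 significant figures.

n(Cu) = 29.5 / 63.55 = 0.4642 mol
Cu²⁺ + 2e⁻ → Cu, so n(e⁻) = 2 × 0.4642 = 0.9284 mol
Q = 0.9284 × 96485 / 0.858 = 1.044×10^5 C
t = Q / I = 1.044×10^5 / 11.1 = 9405 s = 2.61 h

2.61 h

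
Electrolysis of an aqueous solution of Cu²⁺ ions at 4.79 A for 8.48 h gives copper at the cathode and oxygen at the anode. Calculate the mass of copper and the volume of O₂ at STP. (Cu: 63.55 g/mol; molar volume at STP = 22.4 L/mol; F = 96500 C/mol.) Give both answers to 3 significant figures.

48.1 g Cu; 8.49 L O₂

Q = 4.79 × 30528 = 1.462×10^5 C; n(e⁻) = 1.462×10^5 / 96500 = 1.515 mol
Cathode: Cu²⁺ + 2e⁻ → Cu → n(Cu) = 1.515/2 = 0.7575 mol → 48.1 g
Anode: 2H₂O → O₂ + 4H⁺ + 4e⁻ → n(O₂) = 1.515/4 = 0.3788 mol → 8.49 L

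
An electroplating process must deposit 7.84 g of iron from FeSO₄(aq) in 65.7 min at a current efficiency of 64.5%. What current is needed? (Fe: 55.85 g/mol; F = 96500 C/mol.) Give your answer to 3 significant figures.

10.7 A

n(Fe) = 7.84 / 55.85 = 0.1404 mol
Fe²⁺ + 2e⁻ → Fe, so n(e⁻) = 2 × 0.1404 = 0.2808 mol
Q = 0.2808 × 96500 / 0.645 = 42010 C
I = Q / t = 42010 / 3942 s = 10.7 A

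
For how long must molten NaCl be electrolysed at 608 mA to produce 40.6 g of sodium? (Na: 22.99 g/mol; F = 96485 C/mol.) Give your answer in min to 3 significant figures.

4670 min

n(Na) = 40.6 / 22.99 = 1.766 mol
Na⁺ + e⁻ → Na, so n(e⁻) = 1.766 mol
Q = 1.766 × 96485 = 1.704×10^5 C
t = Q / I = 1.704×10^5 / 0.608 = 2.803×10^5 s = 4670 min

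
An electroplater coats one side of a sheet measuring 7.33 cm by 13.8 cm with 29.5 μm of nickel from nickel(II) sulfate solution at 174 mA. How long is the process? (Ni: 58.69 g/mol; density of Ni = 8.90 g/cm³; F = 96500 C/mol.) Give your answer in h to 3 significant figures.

13.9 h

Plated area = 7.33 × 13.8 = 101.2 cm²
Volume = 101.2 × 29.5×10⁻⁴ cm = 0.2985 cm³
m(Ni) = 0.2985 × 8.90 = 2.657 g
n(Ni) = 2.657 / 58.69 = 0.04527 mol; n(e⁻) = 2 × 0.04527 = 0.09054 mol
Q = 0.09054 × 96500 = 8737 C
t = 8737 / 0.174 = 50210 s = 13.9 h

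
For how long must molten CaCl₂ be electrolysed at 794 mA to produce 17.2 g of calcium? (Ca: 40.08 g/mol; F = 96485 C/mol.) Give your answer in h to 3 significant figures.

29.0 h

n(Ca) = 17.2 / 40.08 = 0.4291 mol
Ca²⁺ + 2e⁻ → Ca, so n(e⁻) = 2 × 0.4291 = 0.8582 mol
Q = 0.8582 × 96485 = 82800 C
t = Q / I = 82800 / 0.794 = 1.043×10^5 s = 29.0 h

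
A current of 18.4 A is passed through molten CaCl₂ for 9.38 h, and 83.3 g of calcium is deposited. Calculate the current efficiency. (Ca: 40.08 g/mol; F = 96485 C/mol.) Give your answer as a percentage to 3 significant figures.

64.5%

Q = 18.4 × 33768 = 6.213×10^5 C
n(e⁻) = 6.213×10^5 / 96485 = 6.439 mol
Ca²⁺ + 2e⁻ → Ca, so theoretical n(Ca) = 3.220 mol → 129.1 g
Efficiency = 83.3 / 129.1 = 0.6452 = 64.5%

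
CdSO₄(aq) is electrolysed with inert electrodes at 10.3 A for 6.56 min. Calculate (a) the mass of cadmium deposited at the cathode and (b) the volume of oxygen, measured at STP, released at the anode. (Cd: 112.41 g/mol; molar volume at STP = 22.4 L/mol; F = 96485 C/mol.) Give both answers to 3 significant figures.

Q = 10.3 × 393.6 = 4054 C; n(e⁻) = 4054 / 96485 = 0.04202 mol
Cathode: Cd²⁺ + 2e⁻ → Cd → n(Cd) = 0.04202/2 = 0.02101 mol → 2.36 g
Anode: 2H₂O → O₂ + 4H⁺ + 4e⁻ → n(O₂) = 0.04202/4 = 0.01051 mol → 0.235 L

2.36 g Cd; 0.235 L O₂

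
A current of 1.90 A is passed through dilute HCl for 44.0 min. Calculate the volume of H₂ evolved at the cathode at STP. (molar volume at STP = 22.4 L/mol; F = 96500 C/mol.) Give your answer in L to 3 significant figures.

0.582 L

Q = It = 1.90 × 2640 = 5016 C
n(e⁻) = 5016 / 96500 = 0.05198 mol
2H⁺ + 2e⁻ → H₂, so n(H₂) = 0.05198 / 2 = 0.02599 mol
V = 0.02599 × 22.4 = 0.5822 L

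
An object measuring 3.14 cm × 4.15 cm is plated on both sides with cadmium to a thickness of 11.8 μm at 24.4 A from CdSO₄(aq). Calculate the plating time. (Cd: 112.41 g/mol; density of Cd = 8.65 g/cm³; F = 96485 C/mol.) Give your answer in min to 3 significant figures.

0.312 min

Plated area = 2 × 3.14 × 4.15 = 26.06 cm²
Volume = 26.06 × 11.8×10⁻⁴ cm = 0.03075 cm³
m(Cd) = 0.03075 × 8.65 = 0.2660 g
n(Cd) = 0.2660 / 112.41 = 0.002366 mol; n(e⁻) = 2 × 0.002366 = 0.004732 mol
Q = 0.004732 × 96485 = 456.6 C
t = 456.6 / 24.4 = 18.71 s = 0.312 min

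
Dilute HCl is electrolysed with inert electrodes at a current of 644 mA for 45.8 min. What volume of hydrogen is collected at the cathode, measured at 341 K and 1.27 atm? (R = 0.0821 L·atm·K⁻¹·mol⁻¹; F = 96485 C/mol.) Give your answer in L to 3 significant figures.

Q = 0.644 A × 2748 s = 1770 C
n(e⁻) = Q/F = 1770/96485 = 0.01834 mol
2H⁺ + 2e⁻ → H₂, so n(H₂) = 0.01834 / 2 = 0.009170 mol
V = nRT/P = 0.009170 × 0.0821 × 341 / 1.27 = 0.2021 L

0.202 L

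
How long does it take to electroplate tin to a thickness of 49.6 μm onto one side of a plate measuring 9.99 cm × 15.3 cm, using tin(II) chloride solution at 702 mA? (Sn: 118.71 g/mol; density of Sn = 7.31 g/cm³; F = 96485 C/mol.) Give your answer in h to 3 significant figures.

3.56 h

Plated area = 9.99 × 15.3 = 152.8 cm²
Volume = 152.8 × 49.6×10⁻⁴ cm = 0.7579 cm³
m(Sn) = 0.7579 × 7.31 = 5.540 g
n(Sn) = 5.540 / 118.71 = 0.04667 mol; n(e⁻) = 2 × 0.04667 = 0.09334 mol
Q = 0.09334 × 96485 = 9006 C
t = 9006 / 0.702 = 12830 s = 3.56 h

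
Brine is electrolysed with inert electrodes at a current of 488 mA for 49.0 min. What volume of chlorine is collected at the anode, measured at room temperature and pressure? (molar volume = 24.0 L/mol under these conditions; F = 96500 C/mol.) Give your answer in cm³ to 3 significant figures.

Q = 0.488 A × 2940 s = 1435 C
Moles of electrons = 1435 / 96500 = 0.01487 mol
2Cl⁻ → Cl₂ + 2e⁻, so n(Cl₂) = 0.01487 / 2 = 0.007435 mol
V = 0.007435 × 24.0 = 0.1784 L
= 178 cm³

178 cm³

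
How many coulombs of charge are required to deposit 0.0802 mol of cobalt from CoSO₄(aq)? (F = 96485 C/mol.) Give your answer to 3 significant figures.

Co²⁺ + 2e⁻ → Co, so n(e⁻) = 2 × 0.0802 = 0.1604 mol
Q = 0.1604 × 96485 = 15480 C

15500 C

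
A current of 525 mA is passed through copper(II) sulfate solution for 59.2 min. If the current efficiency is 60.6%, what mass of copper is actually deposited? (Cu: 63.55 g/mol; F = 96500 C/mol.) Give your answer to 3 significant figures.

0.372 g

Q = 0.525 × 3552 = 1865 C
n(e⁻) = 1865 / 96500 = 0.01933 mol
Cu²⁺ + 2e⁻ → Cu, so theoretical m(Cu) = 0.009665 × 63.55 = 0.6142 g
Actual mass = 60.6% × 0.6142 = 0.372 g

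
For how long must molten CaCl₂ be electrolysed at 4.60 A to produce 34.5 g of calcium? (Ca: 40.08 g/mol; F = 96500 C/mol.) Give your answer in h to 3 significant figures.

n(Ca) = 34.5 / 40.08 = 0.8608 mol
Ca²⁺ + 2e⁻ → Ca, so n(e⁻) = 2 × 0.8608 = 1.722 mol
Q = 1.722 × 96500 = 1.662×10^5 C
t = Q / I = 1.662×10^5 / 4.60 = 36130 s = 10.0 h

10.0 h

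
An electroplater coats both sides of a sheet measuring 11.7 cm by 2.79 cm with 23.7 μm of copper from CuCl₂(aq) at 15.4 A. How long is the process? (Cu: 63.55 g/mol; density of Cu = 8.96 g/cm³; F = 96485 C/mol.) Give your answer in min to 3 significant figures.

Plated area = 2 × 11.7 × 2.79 = 65.29 cm²
Volume = 65.29 × 23.7×10⁻⁴ cm = 0.1547 cm³
m(Cu) = 0.1547 × 8.96 = 1.386 g
n(Cu) = 1.386 / 63.55 = 0.02181 mol; n(e⁻) = 2 × 0.02181 = 0.04362 mol
Q = 0.04362 × 96485 = 4209 C
t = 4209 / 15.4 = 273.3 s = 4.56 min

4.56 min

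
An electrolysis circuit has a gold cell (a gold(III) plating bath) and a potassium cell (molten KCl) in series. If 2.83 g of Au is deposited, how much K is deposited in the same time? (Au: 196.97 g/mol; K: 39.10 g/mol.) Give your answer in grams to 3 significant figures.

n(Au) = 2.83 / 196.97 = 0.01437 mol
Au³⁺ + 3e⁻ → Au, so n(e⁻) = 3 × 0.01437 = 0.04311 mol
The cells are in series, so the same charge (and hence the same n(e⁻) = 0.04311 mol) passes through both.
K⁺ + e⁻ → K, so n(K) = 0.04311 mol
m(K) = 0.04311 × 39.10 = 1.69 g

1.69 g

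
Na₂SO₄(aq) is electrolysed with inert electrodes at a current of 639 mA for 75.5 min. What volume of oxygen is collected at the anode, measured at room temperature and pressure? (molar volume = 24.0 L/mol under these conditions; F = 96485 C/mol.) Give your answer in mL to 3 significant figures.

180 mL

Q = 0.639 A × 4530 s = 2895 C
Moles of electrons = 2895 / 96485 = 0.03000 mol
2H₂O → O₂ + 4H⁺ + 4e⁻, so n(O₂) = 0.03000 / 4 = 0.007500 mol
V = 0.007500 × 24.0 = 0.1800 L
= 180 mL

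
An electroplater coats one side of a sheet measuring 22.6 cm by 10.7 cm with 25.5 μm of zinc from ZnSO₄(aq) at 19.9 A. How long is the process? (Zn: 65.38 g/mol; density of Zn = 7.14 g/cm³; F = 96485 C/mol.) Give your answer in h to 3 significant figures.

0.181 h

Plated area = 22.6 × 10.7 = 241.8 cm²
Volume = 241.8 × 25.5×10⁻⁴ cm = 0.6166 cm³
m(Zn) = 0.6166 × 7.14 = 4.403 g
n(Zn) = 4.403 / 65.38 = 0.06734 mol; n(e⁻) = 2 × 0.06734 = 0.1347 mol
Q = 0.1347 × 96485 = 13000 C
t = 13000 / 19.9 = 653.3 s = 0.181 h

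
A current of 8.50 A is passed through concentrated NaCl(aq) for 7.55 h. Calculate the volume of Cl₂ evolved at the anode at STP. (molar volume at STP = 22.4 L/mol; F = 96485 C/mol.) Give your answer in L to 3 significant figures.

Q = It = 8.50 × 27180 = 2.310×10^5 C
n(e⁻) = Q/F = 2.310×10^5/96485 = 2.394 mol
2Cl⁻ → Cl₂ + 2e⁻, so n(Cl₂) = 2.394 / 2 = 1.197 mol
V = 1.197 × 22.4 = 26.81 L

26.8 L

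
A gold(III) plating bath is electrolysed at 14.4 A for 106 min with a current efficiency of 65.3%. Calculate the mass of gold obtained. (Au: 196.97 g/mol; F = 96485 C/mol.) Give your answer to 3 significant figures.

40.7 g

Q = 14.4 × 6360 = 91580 C
n(e⁻) = 91580 / 96485 = 0.9492 mol
Au³⁺ + 3e⁻ → Au, so theoretical m(Au) = 0.3164 × 196.97 = 62.32 g
Actual mass = 65.3% × 62.32 = 40.7 g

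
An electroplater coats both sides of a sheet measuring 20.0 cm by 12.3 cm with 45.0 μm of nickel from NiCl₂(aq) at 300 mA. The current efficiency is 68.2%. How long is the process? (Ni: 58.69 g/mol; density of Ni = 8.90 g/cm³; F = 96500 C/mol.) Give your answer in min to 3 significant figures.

Plated area = 2 × 20.0 × 12.3 = 492.0 cm²
Volume = 492.0 × 45.0×10⁻⁴ cm = 2.214 cm³
m(Ni) = 2.214 × 8.90 = 19.70 g
n(Ni) = 19.70 / 58.69 = 0.3357 mol; n(e⁻) = 2 × 0.3357 = 0.6714 mol
Q = 0.6714 × 96500 / 0.682 = 95000 C
t = 95000 / 0.300 = 3.167×10^5 s = 5280 min

5280 min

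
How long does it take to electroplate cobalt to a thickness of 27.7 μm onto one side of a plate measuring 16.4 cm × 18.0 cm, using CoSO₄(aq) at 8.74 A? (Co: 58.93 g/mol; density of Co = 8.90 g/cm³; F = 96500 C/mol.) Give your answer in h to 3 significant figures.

Plated area = 16.4 × 18.0 = 295.2 cm²
Volume = 295.2 × 27.7×10⁻⁴ cm = 0.8177 cm³
m(Co) = 0.8177 × 8.90 = 7.278 g
n(Co) = 7.278 / 58.93 = 0.1235 mol; n(e⁻) = 2 × 0.1235 = 0.2470 mol
Q = 0.2470 × 96500 = 23840 C
t = 23840 / 8.74 = 2728 s = 0.758 h

0.758 h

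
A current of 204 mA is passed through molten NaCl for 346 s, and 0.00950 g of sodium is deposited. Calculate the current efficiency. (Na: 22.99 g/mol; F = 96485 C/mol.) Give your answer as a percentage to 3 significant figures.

Q = 0.204 × 346 = 70.58 C
n(e⁻) = 70.58 / 96485 = 7.315×10^-4 mol
Na⁺ + e⁻ → Na, so theoretical n(Na) = 7.315×10^-4 mol → 0.01682 g
Efficiency = 0.00950 / 0.01682 = 0.5648 = 56.5%

56.5%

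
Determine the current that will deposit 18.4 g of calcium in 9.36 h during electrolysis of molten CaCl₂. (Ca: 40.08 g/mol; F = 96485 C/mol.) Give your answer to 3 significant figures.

2.63 A

n(Ca) = 18.4 / 40.08 = 0.4591 mol
Ca²⁺ + 2e⁻ → Ca, so n(e⁻) = 2 × 0.4591 = 0.9182 mol
Q = 0.9182 × 96485 = 88590 C
I = Q / t = 88590 / 33696 s = 2.63 A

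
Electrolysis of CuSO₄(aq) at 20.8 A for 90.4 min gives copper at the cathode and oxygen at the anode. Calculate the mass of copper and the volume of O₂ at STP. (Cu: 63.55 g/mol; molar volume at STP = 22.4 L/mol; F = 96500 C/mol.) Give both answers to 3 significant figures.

37.1 g Cu; 6.55 L O₂

Q = 20.8 × 5424 = 1.128×10^5 C; n(e⁻) = 1.128×10^5 / 96500 = 1.169 mol
Cathode: Cu²⁺ + 2e⁻ → Cu → n(Cu) = 1.169/2 = 0.5845 mol → 37.1 g
Anode: 2H₂O → O₂ + 4H⁺ + 4e⁻ → n(O₂) = 1.169/4 = 0.2923 mol → 6.55 L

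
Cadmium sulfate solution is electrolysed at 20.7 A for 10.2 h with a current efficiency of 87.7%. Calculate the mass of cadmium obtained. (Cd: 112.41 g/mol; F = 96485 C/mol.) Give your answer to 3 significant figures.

Q = 20.7 × 36720 = 7.601×10^5 C
n(e⁻) = 7.601×10^5 / 96485 = 7.878 mol
Cd²⁺ + 2e⁻ → Cd, so theoretical m(Cd) = 3.939 × 112.41 = 442.8 g
Actual mass = 87.7% × 442.8 = 388 g

388 g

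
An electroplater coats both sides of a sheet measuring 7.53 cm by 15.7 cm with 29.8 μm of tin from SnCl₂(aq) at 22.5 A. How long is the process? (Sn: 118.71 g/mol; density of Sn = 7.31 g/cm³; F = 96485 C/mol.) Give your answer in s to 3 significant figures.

Plated area = 2 × 7.53 × 15.7 = 236.4 cm²
Volume = 236.4 × 29.8×10⁻⁴ cm = 0.7045 cm³
m(Sn) = 0.7045 × 7.31 = 5.150 g
n(Sn) = 5.150 / 118.71 = 0.04338 mol; n(e⁻) = 2 × 0.04338 = 0.08676 mol
Q = 0.08676 × 96485 = 8371 C
t = 8371 / 22.5 = 372.0 s

372 s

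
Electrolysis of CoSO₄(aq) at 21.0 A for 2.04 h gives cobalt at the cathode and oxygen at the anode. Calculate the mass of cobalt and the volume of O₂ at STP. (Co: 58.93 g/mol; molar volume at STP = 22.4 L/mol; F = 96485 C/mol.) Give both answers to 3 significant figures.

Q = 21.0 × 7344 = 1.542×10^5 C; n(e⁻) = 1.542×10^5 / 96485 = 1.598 mol
Cathode: Co²⁺ + 2e⁻ → Co → n(Co) = 1.598/2 = 0.7990 mol → 47.1 g
Anode: 2H₂O → O₂ + 4H⁺ + 4e⁻ → n(O₂) = 1.598/4 = 0.3995 mol → 8.95 L

47.1 g Co; 8.95 L O₂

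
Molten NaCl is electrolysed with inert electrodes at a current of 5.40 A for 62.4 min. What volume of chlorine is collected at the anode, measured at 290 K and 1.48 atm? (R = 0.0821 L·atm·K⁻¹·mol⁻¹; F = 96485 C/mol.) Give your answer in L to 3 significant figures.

Charge passed = 5.40 × 3744 = 20220 C
Moles of electrons = 20220 / 96485 = 0.2096 mol
2Cl⁻ → Cl₂ + 2e⁻, so n(Cl₂) = 0.2096 / 2 = 0.1048 mol
V = nRT/P = 0.1048 × 0.0821 × 290 / 1.48 = 1.686 L

1.69 L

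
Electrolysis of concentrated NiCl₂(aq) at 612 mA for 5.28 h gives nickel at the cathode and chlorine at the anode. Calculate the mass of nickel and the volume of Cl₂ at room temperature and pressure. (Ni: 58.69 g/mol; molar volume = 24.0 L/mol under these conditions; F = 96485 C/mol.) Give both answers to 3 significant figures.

Q = 0.612 × 19008 = 11630 C; n(e⁻) = 11630 / 96485 = 0.1205 mol
Cathode: Ni²⁺ + 2e⁻ → Ni → n(Ni) = 0.1205/2 = 0.06025 mol → 3.54 g
Anode: 2Cl⁻ → Cl₂ + 2e⁻ → n(Cl₂) = 0.1205/2 = 0.06025 mol → 1.45 L

3.54 g Ni; 1.45 L Cl₂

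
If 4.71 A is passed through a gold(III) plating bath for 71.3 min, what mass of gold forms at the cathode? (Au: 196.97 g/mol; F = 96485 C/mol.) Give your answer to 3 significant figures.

Q = 4.71 A × 4278 s = 20150 C
n(e⁻) = 20150 / 96485 = 0.2088 mol
Au³⁺ + 3e⁻ → Au, so n(Au) = 0.2088 / 3 = 0.06960 mol
m = 0.06960 × 196.97 = 13.7 g

13.7 g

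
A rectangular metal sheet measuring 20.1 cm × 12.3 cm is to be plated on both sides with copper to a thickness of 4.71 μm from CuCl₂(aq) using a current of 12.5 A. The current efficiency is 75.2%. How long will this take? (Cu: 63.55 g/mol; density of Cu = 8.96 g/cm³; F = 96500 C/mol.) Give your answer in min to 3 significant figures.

Plated area = 2 × 20.1 × 12.3 = 494.5 cm²
Volume = 494.5 × 4.71×10⁻⁴ cm = 0.2329 cm³
m(Cu) = 0.2329 × 8.96 = 2.087 g
n(Cu) = 2.087 / 63.55 = 0.03284 mol; n(e⁻) = 2 × 0.03284 = 0.06568 mol
Q = 0.06568 × 96500 / 0.752 = 8428 C
t = 8428 / 12.5 = 674.2 s = 11.2 min

11.2 min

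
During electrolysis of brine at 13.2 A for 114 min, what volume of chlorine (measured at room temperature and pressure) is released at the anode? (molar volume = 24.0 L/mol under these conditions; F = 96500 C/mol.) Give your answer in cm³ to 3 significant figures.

11200 cm³

Q = 13.2 A × 6840 s = 90290 C
Moles of electrons = 90290 / 96500 = 0.9356 mol
2Cl⁻ → Cl₂ + 2e⁻, so n(Cl₂) = 0.9356 / 2 = 0.4678 mol
V = 0.4678 × 24.0 = 11.23 L
= 11200 cm³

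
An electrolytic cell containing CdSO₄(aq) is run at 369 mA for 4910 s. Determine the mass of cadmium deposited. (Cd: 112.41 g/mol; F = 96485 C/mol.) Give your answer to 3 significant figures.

Charge passed = 0.369 × 4910 = 1812 C
n(e⁻) = Q/F = 1812/96485 = 0.01878 mol
Cd²⁺ + 2e⁻ → Cd, so n(Cd) = 0.01878 / 2 = 0.009390 mol
m = 0.009390 × 112.41 = 1.06 g

1.06 g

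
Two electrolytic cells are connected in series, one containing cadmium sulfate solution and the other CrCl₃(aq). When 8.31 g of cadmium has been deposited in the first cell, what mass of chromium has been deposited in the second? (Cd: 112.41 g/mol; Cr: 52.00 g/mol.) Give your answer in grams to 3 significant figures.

n(Cd) = 8.31 / 112.41 = 0.07393 mol
Cd²⁺ + 2e⁻ → Cd, so n(e⁻) = 2 × 0.07393 = 0.1479 mol
Since the cells are in series, n(e⁻) in the Cr cell is also 0.1479 mol.
Cr³⁺ + 3e⁻ → Cr, so n(Cr) = 0.1479 / 3 = 0.04930 mol
m(Cr) = 0.04930 × 52.00 = 2.56 g

2.56 g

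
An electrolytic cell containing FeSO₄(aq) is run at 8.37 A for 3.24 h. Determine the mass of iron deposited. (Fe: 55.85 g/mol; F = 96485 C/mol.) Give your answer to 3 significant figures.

Charge passed = 8.37 × 11664 = 97630 C
n(e⁻) = Q/F = 97630/96485 = 1.012 mol
Fe²⁺ + 2e⁻ → Fe, so n(Fe) = 1.012 / 2 = 0.5060 mol
m = 0.5060 × 55.85 = 28.3 g

28.3 g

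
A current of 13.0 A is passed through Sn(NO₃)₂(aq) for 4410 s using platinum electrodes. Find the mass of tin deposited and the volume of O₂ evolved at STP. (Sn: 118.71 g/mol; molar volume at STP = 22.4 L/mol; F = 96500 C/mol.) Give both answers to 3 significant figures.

35.3 g Sn; 3.33 L O₂

Q = 13.0 × 4410 = 57330 C; n(e⁻) = 57330 / 96500 = 0.5941 mol
Cathode: Sn²⁺ + 2e⁻ → Sn → n(Sn) = 0.5941/2 = 0.2971 mol → 35.3 g
Anode: 2H₂O → O₂ + 4H⁺ + 4e⁻ → n(O₂) = 0.5941/4 = 0.1485 mol → 3.33 L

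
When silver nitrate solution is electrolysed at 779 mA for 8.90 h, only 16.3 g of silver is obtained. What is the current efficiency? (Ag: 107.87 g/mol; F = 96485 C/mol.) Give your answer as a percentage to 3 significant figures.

58.4%

Q = 0.779 × 32040 = 24960 C
n(e⁻) = 24960 / 96485 = 0.2587 mol
Ag⁺ + e⁻ → Ag, so theoretical n(Ag) = 0.2587 mol → 27.91 g
Efficiency = 16.3 / 27.91 = 0.5840 = 58.4%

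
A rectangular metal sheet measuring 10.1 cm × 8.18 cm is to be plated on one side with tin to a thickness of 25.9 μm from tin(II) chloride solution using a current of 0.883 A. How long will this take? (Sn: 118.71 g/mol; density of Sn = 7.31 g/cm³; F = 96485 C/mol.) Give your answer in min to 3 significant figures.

Plated area = 10.1 × 8.18 = 82.62 cm²
Volume = 82.62 × 25.9×10⁻⁴ cm = 0.2140 cm³
m(Sn) = 0.2140 × 7.31 = 1.564 g
n(Sn) = 1.564 / 118.71 = 0.01317 mol; n(e⁻) = 2 × 0.01317 = 0.02634 mol
Q = 0.02634 × 96485 = 2541 C
t = 2541 / 0.883 = 2878 s = 48.0 min

48.0 min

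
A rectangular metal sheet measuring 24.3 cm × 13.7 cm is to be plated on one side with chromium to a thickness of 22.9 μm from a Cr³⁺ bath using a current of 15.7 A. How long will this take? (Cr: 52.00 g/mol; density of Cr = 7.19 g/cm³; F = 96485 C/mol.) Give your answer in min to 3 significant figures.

Plated area = 24.3 × 13.7 = 332.9 cm²
Volume = 332.9 × 22.9×10⁻⁴ cm = 0.7623 cm³
m(Cr) = 0.7623 × 7.19 = 5.481 g
n(Cr) = 5.481 / 52.00 = 0.1054 mol; n(e⁻) = 3 × 0.1054 = 0.3162 mol
Q = 0.3162 × 96485 = 30510 C
t = 30510 / 15.7 = 1943 s = 32.4 min

32.4 min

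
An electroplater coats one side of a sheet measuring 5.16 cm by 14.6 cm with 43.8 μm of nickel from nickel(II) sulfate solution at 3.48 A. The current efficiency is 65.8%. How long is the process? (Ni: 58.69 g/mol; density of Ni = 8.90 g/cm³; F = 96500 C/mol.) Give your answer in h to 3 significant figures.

1.17 h

Plated area = 5.16 × 14.6 = 75.34 cm²
Volume = 75.34 × 43.8×10⁻⁴ cm = 0.3300 cm³
m(Ni) = 0.3300 × 8.90 = 2.937 g
n(Ni) = 2.937 / 58.69 = 0.05004 mol; n(e⁻) = 2 × 0.05004 = 0.1001 mol
Q = 0.1001 × 96500 / 0.658 = 14680 C
t = 14680 / 3.48 = 4218 s = 1.17 h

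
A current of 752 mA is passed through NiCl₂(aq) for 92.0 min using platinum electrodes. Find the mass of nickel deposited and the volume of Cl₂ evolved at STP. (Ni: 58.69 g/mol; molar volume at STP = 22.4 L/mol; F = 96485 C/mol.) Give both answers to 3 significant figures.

1.26 g Ni; 0.482 L Cl₂

Q = 0.752 × 5520 = 4151 C; n(e⁻) = 4151 / 96485 = 0.04302 mol
Cathode: Ni²⁺ + 2e⁻ → Ni → n(Ni) = 0.04302/2 = 0.02151 mol → 1.26 g
Anode: 2Cl⁻ → Cl₂ + 2e⁻ → n(Cl₂) = 0.04302/2 = 0.02151 mol → 0.482 L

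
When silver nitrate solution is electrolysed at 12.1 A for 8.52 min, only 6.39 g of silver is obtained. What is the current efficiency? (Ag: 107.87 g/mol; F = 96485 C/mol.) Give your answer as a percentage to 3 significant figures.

Q = 12.1 × 511.2 = 6186 C
n(e⁻) = 6186 / 96485 = 0.06411 mol
Ag⁺ + e⁻ → Ag, so theoretical n(Ag) = 0.06411 mol → 6.916 g
Efficiency = 6.39 / 6.916 = 0.9239 = 92.4%

92.4%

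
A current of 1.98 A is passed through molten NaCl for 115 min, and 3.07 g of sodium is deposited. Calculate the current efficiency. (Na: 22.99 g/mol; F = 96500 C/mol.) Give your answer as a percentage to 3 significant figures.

Q = 1.98 × 6900 = 13660 C
n(e⁻) = 13660 / 96500 = 0.1416 mol
Na⁺ + e⁻ → Na, so theoretical n(Na) = 0.1416 mol → 3.255 g
Efficiency = 3.07 / 3.255 = 0.9432 = 94.3%

94.3%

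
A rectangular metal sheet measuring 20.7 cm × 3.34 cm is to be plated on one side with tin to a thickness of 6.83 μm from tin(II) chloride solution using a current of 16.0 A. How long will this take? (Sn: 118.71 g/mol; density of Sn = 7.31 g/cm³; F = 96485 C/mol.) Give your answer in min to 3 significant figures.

Plated area = 20.7 × 3.34 = 69.14 cm²
Volume = 69.14 × 6.83×10⁻⁴ cm = 0.04722 cm³
m(Sn) = 0.04722 × 7.31 = 0.3452 g
n(Sn) = 0.3452 / 118.71 = 0.002908 mol; n(e⁻) = 2 × 0.002908 = 0.005816 mol
Q = 0.005816 × 96485 = 561.2 C
t = 561.2 / 16.0 = 35.08 s = 0.585 min

0.585 min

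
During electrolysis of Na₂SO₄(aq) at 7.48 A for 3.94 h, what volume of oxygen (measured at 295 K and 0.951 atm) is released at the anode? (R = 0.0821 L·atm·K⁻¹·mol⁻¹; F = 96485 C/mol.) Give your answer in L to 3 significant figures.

Q = It = 7.48 × 14184 = 1.061×10^5 C
n(e⁻) = Q/F = 1.061×10^5/96485 = 1.100 mol
2H₂O → O₂ + 4H⁺ + 4e⁻, so n(O₂) = 1.100 / 4 = 0.2750 mol
V = nRT/P = 0.2750 × 0.0821 × 295 / 0.951 = 7.004 L

7.00 L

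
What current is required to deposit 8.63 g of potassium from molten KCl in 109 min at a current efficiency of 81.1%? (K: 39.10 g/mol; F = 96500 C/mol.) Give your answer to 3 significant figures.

4.02 A

n(K) = 8.63 / 39.10 = 0.2207 mol
K⁺ + e⁻ → K, so n(e⁻) = 0.2207 mol
Q = 0.2207 × 96500 / 0.811 = 26260 C
I = Q / t = 26260 / 6540 s = 4.02 A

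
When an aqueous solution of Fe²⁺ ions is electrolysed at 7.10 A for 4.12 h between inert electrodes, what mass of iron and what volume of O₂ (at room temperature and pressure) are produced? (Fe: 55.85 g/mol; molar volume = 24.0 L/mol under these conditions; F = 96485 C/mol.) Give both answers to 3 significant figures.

Q = 7.10 × 14832 = 1.053×10^5 C; n(e⁻) = 1.053×10^5 / 96485 = 1.091 mol
Cathode: Fe²⁺ + 2e⁻ → Fe → n(Fe) = 1.091/2 = 0.5455 mol → 30.5 g
Anode: 2H₂O → O₂ + 4H⁺ + 4e⁻ → n(O₂) = 1.091/4 = 0.2728 mol → 6.55 L

30.5 g Fe; 6.55 L O₂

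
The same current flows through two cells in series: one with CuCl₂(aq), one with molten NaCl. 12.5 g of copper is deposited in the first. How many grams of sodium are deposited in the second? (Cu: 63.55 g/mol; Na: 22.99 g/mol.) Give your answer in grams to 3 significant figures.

9.04 g

n(Cu) = 12.5 / 63.55 = 0.1967 mol
Cu²⁺ + 2e⁻ → Cu, so n(e⁻) = 2 × 0.1967 = 0.3934 mol
The cells are in series, so the same charge (and hence the same n(e⁻) = 0.3934 mol) passes through both.
Na⁺ + e⁻ → Na, so n(Na) = 0.3934 mol
m(Na) = 0.3934 × 22.99 = 9.04 g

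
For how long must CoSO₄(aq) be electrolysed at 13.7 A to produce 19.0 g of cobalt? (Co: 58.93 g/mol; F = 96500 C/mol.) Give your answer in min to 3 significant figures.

75.7 min

n(Co) = 19.0 / 58.93 = 0.3224 mol
Co²⁺ + 2e⁻ → Co, so n(e⁻) = 2 × 0.3224 = 0.6448 mol
Q = 0.6448 × 96500 = 62220 C
t = Q / I = 62220 / 13.7 = 4542 s = 75.7 min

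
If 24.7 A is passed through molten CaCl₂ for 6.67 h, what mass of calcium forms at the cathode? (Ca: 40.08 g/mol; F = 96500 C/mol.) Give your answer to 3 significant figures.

123 g

Q = It = 24.7 × 24012 = 5.931×10^5 C
n(e⁻) = Q/F = 5.931×10^5/96500 = 6.146 mol
Ca²⁺ + 2e⁻ → Ca, so n(Ca) = 6.146 / 2 = 3.073 mol
m = 3.073 × 40.08 = 123 g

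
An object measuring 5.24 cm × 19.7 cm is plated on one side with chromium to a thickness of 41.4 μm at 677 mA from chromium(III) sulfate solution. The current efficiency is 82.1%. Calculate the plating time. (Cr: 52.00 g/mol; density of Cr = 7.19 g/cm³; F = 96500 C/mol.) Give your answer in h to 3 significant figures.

8.55 h

Plated area = 5.24 × 19.7 = 103.2 cm²
Volume = 103.2 × 41.4×10⁻⁴ cm = 0.4272 cm³
m(Cr) = 0.4272 × 7.19 = 3.072 g
n(Cr) = 3.072 / 52.00 = 0.05908 mol; n(e⁻) = 3 × 0.05908 = 0.1772 mol
Q = 0.1772 × 96500 / 0.821 = 20830 C
t = 20830 / 0.677 = 30770 s = 8.55 h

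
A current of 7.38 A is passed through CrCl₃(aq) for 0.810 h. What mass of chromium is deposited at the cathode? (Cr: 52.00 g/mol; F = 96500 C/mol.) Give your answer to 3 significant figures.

Charge passed = 7.38 × 2916 = 21520 C
n(e⁻) = Q/F = 21520/96500 = 0.2230 mol
Cr³⁺ + 3e⁻ → Cr, so n(Cr) = 0.2230 / 3 = 0.07433 mol
m = 0.07433 × 52.00 = 3.87 g

3.87 g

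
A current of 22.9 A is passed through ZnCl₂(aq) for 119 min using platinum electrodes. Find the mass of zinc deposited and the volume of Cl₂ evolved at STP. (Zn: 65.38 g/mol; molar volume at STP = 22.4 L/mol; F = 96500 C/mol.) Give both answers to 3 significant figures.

55.4 g Zn; 19.0 L Cl₂

Q = 22.9 × 7140 = 1.635×10^5 C; n(e⁻) = 1.635×10^5 / 96500 = 1.694 mol
Cathode: Zn²⁺ + 2e⁻ → Zn → n(Zn) = 1.694/2 = 0.8470 mol → 55.4 g
Anode: 2Cl⁻ → Cl₂ + 2e⁻ → n(Cl₂) = 1.694/2 = 0.8470 mol → 19.0 L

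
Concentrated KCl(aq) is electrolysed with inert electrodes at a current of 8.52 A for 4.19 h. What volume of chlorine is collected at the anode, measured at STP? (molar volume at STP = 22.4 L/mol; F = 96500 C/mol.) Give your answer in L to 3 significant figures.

14.9 L

Q = It = 8.52 × 15084 = 1.285×10^5 C
Moles of electrons = 1.285×10^5 / 96500 = 1.332 mol
2Cl⁻ → Cl₂ + 2e⁻, so n(Cl₂) = 1.332 / 2 = 0.6660 mol
V = 0.6660 × 22.4 = 14.92 L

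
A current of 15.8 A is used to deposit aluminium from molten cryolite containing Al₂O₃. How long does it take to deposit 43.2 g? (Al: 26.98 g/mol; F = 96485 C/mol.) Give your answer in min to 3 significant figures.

n(Al) = 43.2 / 26.98 = 1.601 mol
Al³⁺ + 3e⁻ → Al, so n(e⁻) = 3 × 1.601 = 4.803 mol
Q = 4.803 × 96485 = 4.634×10^5 C
t = Q / I = 4.634×10^5 / 15.8 = 29330 s = 489 min

489 min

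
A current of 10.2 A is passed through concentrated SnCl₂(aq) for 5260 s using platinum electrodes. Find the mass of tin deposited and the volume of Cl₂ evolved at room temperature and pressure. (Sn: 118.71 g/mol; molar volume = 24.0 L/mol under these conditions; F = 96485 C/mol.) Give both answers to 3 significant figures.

33.0 g Sn; 6.67 L Cl₂

Q = 10.2 × 5260 = 53650 C; n(e⁻) = 53650 / 96485 = 0.5560 mol
Cathode: Sn²⁺ + 2e⁻ → Sn → n(Sn) = 0.5560/2 = 0.2780 mol → 33.0 g
Anode: 2Cl⁻ → Cl₂ + 2e⁻ → n(Cl₂) = 0.5560/2 = 0.2780 mol → 6.67 L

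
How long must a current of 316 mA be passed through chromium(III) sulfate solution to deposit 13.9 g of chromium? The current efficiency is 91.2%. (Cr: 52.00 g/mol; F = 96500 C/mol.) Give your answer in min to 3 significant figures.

4480 min

n(Cr) = 13.9 / 52.00 = 0.2673 mol
Cr³⁺ + 3e⁻ → Cr, so n(e⁻) = 3 × 0.2673 = 0.8019 mol
Q = 0.8019 × 96500 / 0.912 = 84850 C
t = Q / I = 84850 / 0.316 = 2.685×10^5 s = 4480 min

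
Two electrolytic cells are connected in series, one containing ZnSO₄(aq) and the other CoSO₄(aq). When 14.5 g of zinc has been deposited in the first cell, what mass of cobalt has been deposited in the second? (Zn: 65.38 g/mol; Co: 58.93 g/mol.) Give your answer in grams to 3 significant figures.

13.1 g

n(Zn) = 14.5 / 65.38 = 0.2218 mol
Zn²⁺ + 2e⁻ → Zn, so n(e⁻) = 2 × 0.2218 = 0.4436 mol
Since the cells are in series, n(e⁻) in the Co cell is also 0.4436 mol.
Co²⁺ + 2e⁻ → Co, so n(Co) = 0.4436 / 2 = 0.2218 mol
m(Co) = 0.2218 × 58.93 = 13.1 g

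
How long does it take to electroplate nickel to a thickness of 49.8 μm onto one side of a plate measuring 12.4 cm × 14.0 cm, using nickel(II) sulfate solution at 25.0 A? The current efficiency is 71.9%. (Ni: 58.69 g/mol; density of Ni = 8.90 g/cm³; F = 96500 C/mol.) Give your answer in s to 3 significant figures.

1410 s

Plated area = 12.4 × 14.0 = 173.6 cm²
Volume = 173.6 × 49.8×10⁻⁴ cm = 0.8645 cm³
m(Ni) = 0.8645 × 8.90 = 7.694 g
n(Ni) = 7.694 / 58.69 = 0.1311 mol; n(e⁻) = 2 × 0.1311 = 0.2622 mol
Q = 0.2622 × 96500 / 0.719 = 35190 C
t = 35190 / 25.0 = 1408 s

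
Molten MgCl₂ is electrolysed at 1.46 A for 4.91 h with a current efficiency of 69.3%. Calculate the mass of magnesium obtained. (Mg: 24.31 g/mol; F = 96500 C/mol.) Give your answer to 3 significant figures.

Q = 1.46 × 17676 = 25810 C
n(e⁻) = 25810 / 96500 = 0.2675 mol
Mg²⁺ + 2e⁻ → Mg, so theoretical m(Mg) = 0.1338 × 24.31 = 3.253 g
Actual mass = 69.3% × 3.253 = 2.25 g

2.25 g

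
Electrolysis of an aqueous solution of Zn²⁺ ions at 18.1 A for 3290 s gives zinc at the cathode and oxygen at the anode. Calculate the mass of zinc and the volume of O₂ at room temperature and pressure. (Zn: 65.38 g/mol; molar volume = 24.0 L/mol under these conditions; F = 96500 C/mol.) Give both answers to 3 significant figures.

Q = 18.1 × 3290 = 59550 C; n(e⁻) = 59550 / 96500 = 0.6171 mol
Cathode: Zn²⁺ + 2e⁻ → Zn → n(Zn) = 0.6171/2 = 0.3086 mol → 20.2 g
Anode: 2H₂O → O₂ + 4H⁺ + 4e⁻ → n(O₂) = 0.6171/4 = 0.1543 mol → 3.70 L

20.2 g Zn; 3.70 L O₂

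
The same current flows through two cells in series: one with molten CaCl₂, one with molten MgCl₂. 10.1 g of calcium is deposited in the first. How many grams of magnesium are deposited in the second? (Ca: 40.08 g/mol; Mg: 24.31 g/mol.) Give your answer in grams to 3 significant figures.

n(Ca) = 10.1 / 40.08 = 0.2520 mol
Ca²⁺ + 2e⁻ → Ca, so n(e⁻) = 2 × 0.2520 = 0.5040 mol
Same current for the same time ⇒ same n(e⁻) = 0.5040 mol in both cells.
Mg²⁺ + 2e⁻ → Mg, so n(Mg) = 0.5040 / 2 = 0.2520 mol
m(Mg) = 0.2520 × 24.31 = 6.13 g

6.13 g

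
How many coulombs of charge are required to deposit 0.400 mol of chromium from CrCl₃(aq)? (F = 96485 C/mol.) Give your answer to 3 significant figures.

Cr³⁺ + 3e⁻ → Cr, so n(e⁻) = 3 × 0.400 = 1.200 mol
Q = 1.200 × 96485 = 1.158×10^5 C

1.16×10^5 C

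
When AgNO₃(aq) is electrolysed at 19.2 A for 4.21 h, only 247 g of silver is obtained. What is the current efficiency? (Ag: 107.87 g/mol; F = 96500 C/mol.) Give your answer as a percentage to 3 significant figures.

Q = 19.2 × 15156 = 2.910×10^5 C
n(e⁻) = 2.910×10^5 / 96500 = 3.016 mol
Ag⁺ + e⁻ → Ag, so theoretical n(Ag) = 3.016 mol → 325.3 g
Efficiency = 247 / 325.3 = 0.7593 = 75.9%

75.9%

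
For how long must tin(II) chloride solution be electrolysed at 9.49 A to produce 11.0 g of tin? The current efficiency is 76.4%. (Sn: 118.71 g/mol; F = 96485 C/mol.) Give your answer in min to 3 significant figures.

41.1 min

n(Sn) = 11.0 / 118.71 = 0.09266 mol
Sn²⁺ + 2e⁻ → Sn, so n(e⁻) = 2 × 0.09266 = 0.1853 mol
Q = 0.1853 × 96485 / 0.764 = 23400 C
t = Q / I = 23400 / 9.49 = 2466 s = 41.1 min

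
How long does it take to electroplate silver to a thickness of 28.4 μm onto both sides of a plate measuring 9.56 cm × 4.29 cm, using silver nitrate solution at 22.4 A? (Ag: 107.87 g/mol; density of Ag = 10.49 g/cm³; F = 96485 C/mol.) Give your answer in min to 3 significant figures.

1.63 min

Plated area = 2 × 9.56 × 4.29 = 82.02 cm²
Volume = 82.02 × 28.4×10⁻⁴ cm = 0.2329 cm³
m(Ag) = 0.2329 × 10.49 = 2.443 g
n(Ag) = 2.443 / 107.87 = 0.02265 mol; n(e⁻) = 0.02265 mol
Q = 0.02265 × 96485 = 2185 C
t = 2185 / 22.4 = 97.54 s = 1.63 min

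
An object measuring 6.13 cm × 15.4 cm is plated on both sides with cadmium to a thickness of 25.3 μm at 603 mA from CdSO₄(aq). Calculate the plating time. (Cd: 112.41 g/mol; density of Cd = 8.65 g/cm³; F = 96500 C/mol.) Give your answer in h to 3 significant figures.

Plated area = 2 × 6.13 × 15.4 = 188.8 cm²
Volume = 188.8 × 25.3×10⁻⁴ cm = 0.4777 cm³
m(Cd) = 0.4777 × 8.65 = 4.132 g
n(Cd) = 4.132 / 112.41 = 0.03676 mol; n(e⁻) = 2 × 0.03676 = 0.07352 mol
Q = 0.07352 × 96500 = 7095 C
t = 7095 / 0.603 = 11770 s = 3.27 h

3.27 h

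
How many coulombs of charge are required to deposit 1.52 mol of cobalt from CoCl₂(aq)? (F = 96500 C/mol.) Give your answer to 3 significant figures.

Co²⁺ + 2e⁻ → Co, so n(e⁻) = 2 × 1.52 = 3.040 mol
Q = 3.040 × 96500 = 2.934×10^5 C

2.93×10^5 C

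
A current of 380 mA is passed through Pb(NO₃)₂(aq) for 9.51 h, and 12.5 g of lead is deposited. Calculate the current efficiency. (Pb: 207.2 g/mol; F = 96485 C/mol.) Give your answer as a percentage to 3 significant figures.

Q = 0.380 × 34236 = 13010 C
n(e⁻) = 13010 / 96485 = 0.1348 mol
Pb²⁺ + 2e⁻ → Pb, so theoretical n(Pb) = 0.06740 mol → 13.97 g
Efficiency = 12.5 / 13.97 = 0.8948 = 89.5%

89.5%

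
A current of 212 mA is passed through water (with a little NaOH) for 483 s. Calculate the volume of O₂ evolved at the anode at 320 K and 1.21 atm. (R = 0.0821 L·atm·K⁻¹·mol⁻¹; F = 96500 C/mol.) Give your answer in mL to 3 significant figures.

Charge passed = 0.212 × 483 = 102.4 C
Moles of electrons = 102.4 / 96500 = 0.001061 mol
2H₂O → O₂ + 4H⁺ + 4e⁻, so n(O₂) = 0.001061 / 4 = 2.653×10^-4 mol
V = nRT/P = 2.653×10^-4 × 0.0821 × 320 / 1.21 = 0.005760 L
= 5.76 mL

5.76 mL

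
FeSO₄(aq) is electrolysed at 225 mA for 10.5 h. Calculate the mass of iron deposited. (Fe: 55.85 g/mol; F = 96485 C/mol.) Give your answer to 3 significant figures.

Q = 0.225 A × 37800 s = 8505 C
n(e⁻) = Q/F = 8505/96485 = 0.08815 mol
Fe²⁺ + 2e⁻ → Fe, so n(Fe) = 0.08815 / 2 = 0.04408 mol
m = 0.04408 × 55.85 = 2.46 g

2.46 g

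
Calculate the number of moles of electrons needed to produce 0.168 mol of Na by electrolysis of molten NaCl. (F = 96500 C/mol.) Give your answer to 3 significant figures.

0.168 mol

Na⁺ + e⁻ → Na, so n(e⁻) = 1 × 0.168 = 0.1680 mol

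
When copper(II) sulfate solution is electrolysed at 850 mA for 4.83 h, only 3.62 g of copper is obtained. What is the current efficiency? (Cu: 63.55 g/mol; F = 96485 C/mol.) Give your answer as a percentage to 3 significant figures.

Q = 0.850 × 17388 = 14780 C
n(e⁻) = 14780 / 96485 = 0.1532 mol
Cu²⁺ + 2e⁻ → Cu, so theoretical n(Cu) = 0.07660 mol → 4.868 g
Efficiency = 3.62 / 4.868 = 0.7436 = 74.4%

74.4%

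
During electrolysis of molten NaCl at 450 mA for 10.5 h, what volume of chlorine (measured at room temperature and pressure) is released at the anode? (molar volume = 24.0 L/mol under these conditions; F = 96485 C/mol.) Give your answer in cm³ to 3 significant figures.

2120 cm³

Q = It = 0.450 × 37800 = 17010 C
n(e⁻) = Q/F = 17010/96485 = 0.1763 mol
2Cl⁻ → Cl₂ + 2e⁻, so n(Cl₂) = 0.1763 / 2 = 0.08815 mol
V = 0.08815 × 24.0 = 2.116 L
= 2120 cm³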